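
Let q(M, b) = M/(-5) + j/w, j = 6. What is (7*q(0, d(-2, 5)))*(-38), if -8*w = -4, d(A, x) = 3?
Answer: -3192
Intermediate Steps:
w = ½ (w = -⅛*(-4) = ½ ≈ 0.50000)
q(M, b) = 12 - M/5 (q(M, b) = M/(-5) + 6/(½) = M*(-⅕) + 6*2 = -M/5 + 12 = 12 - M/5)
(7*q(0, d(-2, 5)))*(-38) = (7*(12 - ⅕*0))*(-38) = (7*(12 + 0))*(-38) = (7*12)*(-38) = 84*(-38) = -3192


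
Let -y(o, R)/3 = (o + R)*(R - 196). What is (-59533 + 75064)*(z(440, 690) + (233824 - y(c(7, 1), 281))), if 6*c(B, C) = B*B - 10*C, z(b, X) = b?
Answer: 9553941243/2 ≈ 4.7770e+9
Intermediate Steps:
c(B, C) = -5*C/3 + B²/6 (c(B, C) = (B*B - 10*C)/6 = (B² - 10*C)/6 = -5*C/3 + B²/6)
y(o, R) = -3*(-196 + R)*(R + o) (y(o, R) = -3*(o + R)*(R - 196) = -3*(R + o)*(-196 + R) = -3*(-196 + R)*(R + o))
(-59533 + 75064)*(z(440, 690) + (233824 - y(c(7, 1), 281))) = (-59533 + 75064)*(440 + (233824 - (-3*281² + 588*281 + 588*(-5/3*1 + (⅙)*7²) - 3*281*(-5/3*1 + (⅙)*7²)))) = 15531*(440 + (233824 - (-3*78961 + 165228 + 588*(-5/3 + (⅙)*49) - 3*281*(-5/3 + (⅙)*49)))) = 15531*(440 + (233824 - (-236883 + 165228 + 588*(-5/3 + 49/6) - 3*281*(-5/3 + 49/6)))) = 15531*(440 + (233824 - (-236883 + 165228 + 588*(13/2) - 3*281*13/2))) = 15531*(440 + (233824 - (-236883 + 165228 + 3822 - 10959/2))) = 15531*(440 + (233824 - 1*(-146625/2))) = 15531*(440 + (233824 + 146625/2)) = 15531*(440 + 614273/2) = 15531*(615153/2) = 9553941243/2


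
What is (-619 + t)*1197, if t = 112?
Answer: -606879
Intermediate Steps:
(-619 + t)*1197 = (-619 + 112)*1197 = -507*1197 = -606879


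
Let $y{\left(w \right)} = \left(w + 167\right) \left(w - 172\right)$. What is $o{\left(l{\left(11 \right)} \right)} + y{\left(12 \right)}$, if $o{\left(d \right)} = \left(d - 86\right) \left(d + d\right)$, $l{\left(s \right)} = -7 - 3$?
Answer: $-26720$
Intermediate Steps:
$l{\left(s \right)} = -10$
$o{\left(d \right)} = 2 d \left(-86 + d\right)$ ($o{\left(d \right)} = \left(-86 + d\right) 2 d = 2 d \left(-86 + d\right)$)
$y{\left(w \right)} = \left(-172 + w\right) \left(167 + w\right)$ ($y{\left(w \right)} = \left(167 + w\right) \left(-172 + w\right) = \left(-172 + w\right) \left(167 + w\right)$)
$o{\left(l{\left(11 \right)} \right)} + y{\left(12 \right)} = 2 \left(-10\right) \left(-86 - 10\right) - \left(28784 - 144\right) = 2 \left(-10\right) \left(-96\right) - 28640 = 1920 - 28640 = -26720$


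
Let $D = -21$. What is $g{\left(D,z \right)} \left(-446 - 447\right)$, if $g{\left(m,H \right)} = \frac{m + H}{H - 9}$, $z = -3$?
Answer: $-1786$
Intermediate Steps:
$g{\left(m,H \right)} = \frac{H + m}{-9 + H}$
$g{\left(D,z \right)} \left(-446 - 447\right) = \frac{-3 - 21}{-9 - 3} \left(-446 - 447\right) = \frac{1}{-12} \left(-24\right) \left(-893\right) = \left(- \frac{1}{12}\right) \left(-24\right) \left(-893\right) = 2 \left(-893\right) = -1786$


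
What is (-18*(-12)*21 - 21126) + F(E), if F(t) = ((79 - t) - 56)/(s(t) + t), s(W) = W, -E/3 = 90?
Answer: -8958893/540 ≈ -16591.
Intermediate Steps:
E = -270 (E = -3*90 = -270)
F(t) = (23 - t)/(2*t) (F(t) = ((79 - t) - 56)/(t + t) = (23 - t)/((2*t)) = (23 - t)*(1/(2*t)) = (23 - t)/(2*t))
(-18*(-12)*21 - 21126) + F(E) = (-18*(-12)*21 - 21126) + (1/2)*(23 - 1*(-270))/(-270) = (216*21 - 21126) + (1/2)*(-1/270)*(23 + 270) = (4536 - 21126) + (1/2)*(-1/270)*293 = -16590 - 293/540 = -8958893/540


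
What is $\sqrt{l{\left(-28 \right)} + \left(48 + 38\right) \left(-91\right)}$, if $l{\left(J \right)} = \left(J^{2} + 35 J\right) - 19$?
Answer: $i \sqrt{8041} \approx 89.672 i$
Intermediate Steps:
$l{\left(J \right)} = -19 + J^{2} + 35 J$
$\sqrt{l{\left(-28 \right)} + \left(48 + 38\right) \left(-91\right)} = \sqrt{\left(-19 + \left(-28\right)^{2} + 35 \left(-28\right)\right) + \left(48 + 38\right) \left(-91\right)} = \sqrt{\left(-19 + 784 - 980\right) + 86 \left(-91\right)} = \sqrt{-215 - 7826} = \sqrt{-8041} = i \sqrt{8041}$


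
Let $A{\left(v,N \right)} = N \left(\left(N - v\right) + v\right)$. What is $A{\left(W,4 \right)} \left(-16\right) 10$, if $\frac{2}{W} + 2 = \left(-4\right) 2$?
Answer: $-2560$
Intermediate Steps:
$W = - \frac{1}{5}$ ($W = \frac{2}{-2 - 8} = \frac{2}{-10} = 2 \left(- \frac{1}{10}\right) = - \frac{1}{5} \approx -0.2$)
$A{\left(v,N \right)} = N^{2}$ ($A{\left(v,N \right)} = N N = N^{2}$)
$A{\left(W,4 \right)} \left(-16\right) 10 = 4^{2} \left(-16\right) 10 = 16 \left(-16\right) 10 = \left(-256\right) 10 = -2560$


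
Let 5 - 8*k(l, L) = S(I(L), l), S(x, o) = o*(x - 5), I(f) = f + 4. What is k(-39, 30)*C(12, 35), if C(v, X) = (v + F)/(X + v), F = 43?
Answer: 7810/47 ≈ 166.17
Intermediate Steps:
I(f) = 4 + f
C(v, X) = (43 + v)/(X + v) (C(v, X) = (v + 43)/(X + v) = (43 + v)/(X + v))
S(x, o) = o*(-5 + x)
k(l, L) = 5/8 - l*(-1 + L)/8 (k(l, L) = 5/8 - l*(-5 + (4 + L))/8 = 5/8 - l*(-1 + L)/8)
k(-39, 30)*C(12, 35) = (5/8 - 1/8*(-39)*(-1 + 30))*((43 + 12)/(35 + 12)) = (5/8 - 1/8*(-39)*29)*(55/47) = (5/8 + 1131/8)*((1/47)*55) = 142*(55/47) = 7810/47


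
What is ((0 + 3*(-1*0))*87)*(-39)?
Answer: 0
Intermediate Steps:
((0 + 3*(-1*0))*87)*(-39) = ((0 + 3*0)*87)*(-39) = ((0 + 0)*87)*(-39) = (0*87)*(-39) = 0*(-39) = 0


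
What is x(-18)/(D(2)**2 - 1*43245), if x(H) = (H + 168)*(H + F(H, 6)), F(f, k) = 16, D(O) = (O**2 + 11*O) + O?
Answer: 300/42461 ≈ 0.0070653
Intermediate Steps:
D(O) = O**2 + 12*O
x(H) = (16 + H)*(168 + H) (x(H) = (H + 168)*(H + 16) = (168 + H)*(16 + H) = (16 + H)*(168 + H))
x(-18)/(D(2)**2 - 1*43245) = (2688 + (-18)**2 + 184*(-18))/((2*(12 + 2))**2 - 1*43245) = (2688 + 324 - 3312)/((2*14)**2 - 43245) = -300/(28**2 - 43245) = -300/(784 - 43245) = -300/(-42461) = -300*(-1/42461) = 300/42461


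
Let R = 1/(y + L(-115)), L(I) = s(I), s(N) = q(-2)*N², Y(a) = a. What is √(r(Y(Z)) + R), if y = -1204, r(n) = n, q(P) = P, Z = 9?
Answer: √6882665790/27654 ≈ 3.0000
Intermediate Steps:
s(N) = -2*N²
L(I) = -2*I²
R = -1/27654 (R = 1/(-1204 - 2*(-115)²) = 1/(-1204 - 2*13225) = 1/(-1204 - 26450) = 1/(-27654) = -1/27654 ≈ -3.6161e-5)
√(r(Y(Z)) + R) = √(9 - 1/27654) = √(248885/27654) = √6882665790/27654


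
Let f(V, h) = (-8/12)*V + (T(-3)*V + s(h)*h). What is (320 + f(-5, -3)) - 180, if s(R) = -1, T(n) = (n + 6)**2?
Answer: 304/3 ≈ 101.33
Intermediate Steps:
T(n) = (6 + n)**2
f(V, h) = -h + 25*V/3 (f(V, h) = (-8/12)*V + ((6 - 3)**2*V - h) = (-8*1/12)*V + (3**2*V - h) = -2*V/3 + (9*V - h) = -2*V/3 + (-h + 9*V) = -h + 25*V/3)
(320 + f(-5, -3)) - 180 = (320 + (-1*(-3) + (25/3)*(-5))) - 180 = (320 + (3 - 125/3)) - 180 = (320 - 116/3) - 180 = 844/3 - 180 = 304/3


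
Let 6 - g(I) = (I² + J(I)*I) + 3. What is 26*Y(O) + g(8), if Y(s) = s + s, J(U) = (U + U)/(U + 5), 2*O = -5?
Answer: -2611/13 ≈ -200.85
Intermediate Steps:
O = -5/2 (O = (½)*(-5) = -5/2 ≈ -2.5000)
J(U) = 2*U/(5 + U) (J(U) = (2*U)/(5 + U) = 2*U/(5 + U))
g(I) = 3 - I² - 2*I²/(5 + I) (g(I) = 6 - ((I² + (2*I/(5 + I))*I) + 3) = 6 - ((I² + 2*I²/(5 + I)) + 3) = 6 - (3 + I² + 2*I²/(5 + I)) = 6 + (-3 - I² - 2*I²/(5 + I)) = 3 - I² - 2*I²/(5 + I))
Y(s) = 2*s
26*Y(O) + g(8) = 26*(2*(-5/2)) + (-2*8² + (3 - 1*8²)*(5 + 8))/(5 + 8) = 26*(-5) + (-2*64 + (3 - 1*64)*13)/13 = -130 + (-128 + (3 - 64)*13)/13 = -130 + (-128 - 61*13)/13 = -130 + (-128 - 793)/13 = -130 + (1/13)*(-921) = -130 - 921/13 = -2611/13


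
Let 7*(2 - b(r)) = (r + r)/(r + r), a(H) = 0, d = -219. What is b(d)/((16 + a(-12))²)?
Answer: 13/1792 ≈ 0.0072545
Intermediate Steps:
b(r) = 13/7 (b(r) = 2 - (r + r)/(7*(r + r)) = 2 - 2*r/(7*(2*r)) = 2 - 2*r*1/(2*r)/7 = 2 - ⅐*1 = 2 - ⅐ = 13/7)
b(d)/((16 + a(-12))²) = 13/(7*((16 + 0)²)) = 13/(7*(16²)) = (13/7)/256 = (13/7)*(1/256) = 13/1792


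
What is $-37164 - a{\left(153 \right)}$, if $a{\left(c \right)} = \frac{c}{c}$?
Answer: $-37165$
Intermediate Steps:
$a{\left(c \right)} = 1$
$-37164 - a{\left(153 \right)} = -37164 - 1 = -37165$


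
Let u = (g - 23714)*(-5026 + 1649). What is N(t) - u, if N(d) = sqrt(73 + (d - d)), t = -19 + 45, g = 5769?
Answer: -60600265 + sqrt(73) ≈ -6.0600e+7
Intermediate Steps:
t = 26
N(d) = sqrt(73) (N(d) = sqrt(73 + 0) = sqrt(73))
u = 60600265 (u = (5769 - 23714)*(-5026 + 1649) = -17945*(-3377) = 60600265)
N(t) - u = sqrt(73) - 1*60600265 = sqrt(73) - 60600265 = -60600265 + sqrt(73)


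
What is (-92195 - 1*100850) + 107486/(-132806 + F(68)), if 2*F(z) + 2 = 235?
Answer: -51230304027/265379 ≈ -1.9305e+5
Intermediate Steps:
F(z) = 233/2 (F(z) = -1 + (1/2)*235 = -1 + 235/2 = 233/2)
(-92195 - 1*100850) + 107486/(-132806 + F(68)) = (-92195 - 1*100850) + 107486/(-132806 + 233/2) = (-92195 - 100850) + 107486/(-265379/2) = -193045 + 107486*(-2/265379) = -193045 - 214972/265379 = -51230304027/265379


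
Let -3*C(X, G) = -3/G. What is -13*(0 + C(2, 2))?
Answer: -13/2 ≈ -6.5000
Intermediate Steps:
C(X, G) = 1/G (C(X, G) = -(-1)/G = 1/G)
-13*(0 + C(2, 2)) = -13*(0 + 1/2) = -13*1/2 = -13/2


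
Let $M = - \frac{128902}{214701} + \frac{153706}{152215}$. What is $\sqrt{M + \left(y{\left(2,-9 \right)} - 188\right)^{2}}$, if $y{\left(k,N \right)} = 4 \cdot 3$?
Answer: $\frac{2 \sqrt{168794403383462583901890}}{4668673245} \approx 176.0$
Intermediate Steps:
$y{\left(k,N \right)} = 12$
$M = \frac{1911430568}{4668673245}$ ($M = \left(-128902\right) \frac{1}{214701} + 153706 \cdot \frac{1}{152215} = - \frac{128902}{214701} + \frac{21958}{21745} = \frac{1911430568}{4668673245} \approx 0.40942$)
$\sqrt{M + \left(y{\left(2,-9 \right)} - 188\right)^{2}} = \sqrt{\frac{1911430568}{4668673245} + \left(12 - 188\right)^{2}} = \sqrt{\frac{1911430568}{4668673245} + \left(-176\right)^{2}} = \sqrt{\frac{1911430568}{4668673245} + 30976} = \sqrt{\frac{144618733867688}{4668673245}} = \frac{2 \sqrt{168794403383462583901890}}{4668673245}$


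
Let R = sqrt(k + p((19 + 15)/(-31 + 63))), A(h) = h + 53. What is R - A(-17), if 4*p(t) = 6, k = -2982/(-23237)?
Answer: -36 + 5*sqrt(140676798)/46474 ≈ -34.724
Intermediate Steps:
k = 2982/23237 (k = -2982*(-1/23237) = 2982/23237 ≈ 0.12833)
A(h) = 53 + h
p(t) = 3/2 (p(t) = (1/4)*6 = 3/2)
R = 5*sqrt(140676798)/46474 (R = sqrt(2982/23237 + 3/2) = sqrt(75675/46474) = 5*sqrt(140676798)/46474 ≈ 1.2761)
R - A(-17) = 5*sqrt(140676798)/46474 - (53 - 17) = 5*sqrt(140676798)/46474 - 1*36 = 5*sqrt(140676798)/46474 - 36 = -36 + 5*sqrt(140676798)/46474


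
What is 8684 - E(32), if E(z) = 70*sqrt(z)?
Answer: 8684 - 280*sqrt(2) ≈ 8288.0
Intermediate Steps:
8684 - E(32) = 8684 - 70*sqrt(32) = 8684 - 70*4*sqrt(2) = 8684 - 280*sqrt(2)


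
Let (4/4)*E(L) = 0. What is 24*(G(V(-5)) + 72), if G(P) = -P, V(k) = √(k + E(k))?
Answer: 1728 - 24*I*√5 ≈ 1728.0 - 53.666*I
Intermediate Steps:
E(L) = 0
V(k) = √k (V(k) = √(k + 0) = √k)
24*(G(V(-5)) + 72) = 24*(-√(-5) + 72) = 24*(-I*√5 + 72) = 24*(72 - I*√5) = 1728 - 24*I*√5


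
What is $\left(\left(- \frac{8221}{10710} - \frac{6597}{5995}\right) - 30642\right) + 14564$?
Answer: $- \frac{206486248373}{12841290} \approx -16080.0$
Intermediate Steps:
$\left(\left(- \frac{8221}{10710} - \frac{6597}{5995}\right) - 30642\right) + 14564 = \left(- \frac{23987753}{12841290} - 30642\right) + 14564 = - \frac{393506795933}{12841290} + 14564 = - \frac{206486248373}{12841290}$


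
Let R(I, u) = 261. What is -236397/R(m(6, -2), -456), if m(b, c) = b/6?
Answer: -78799/87 ≈ -905.74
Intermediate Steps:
m(b, c) = b/6 (m(b, c) = b*(⅙) = b/6)
-236397/R(m(6, -2), -456) = -236397/261 = -236397*1/261 = -78799/87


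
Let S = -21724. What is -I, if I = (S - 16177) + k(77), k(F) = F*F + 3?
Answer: 31969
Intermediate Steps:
k(F) = 3 + F² (k(F) = F² + 3 = 3 + F²)
I = -31969 (I = (-21724 - 16177) + (3 + 77²) = -37901 + (3 + 5929) = -37901 + 5932 = -31969)
-I = -1*(-31969) = 31969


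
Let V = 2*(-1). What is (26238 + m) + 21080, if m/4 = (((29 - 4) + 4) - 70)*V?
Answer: 47646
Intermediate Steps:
V = -2
m = 328 (m = 4*((((29 - 4) + 4) - 70)*(-2)) = 4*(((25 + 4) - 70)*(-2)) = 4*((29 - 70)*(-2)) = 4*(-41*(-2)) = 4*82 = 328)
(26238 + m) + 21080 = (26238 + 328) + 21080 = 26566 + 21080 = 47646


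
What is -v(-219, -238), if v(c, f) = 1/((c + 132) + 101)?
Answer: -1/14 ≈ -0.071429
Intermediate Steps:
v(c, f) = 1/(233 + c) (v(c, f) = 1/((132 + c) + 101) = 1/(233 + c))
-v(-219, -238) = -1/(233 - 219) = -1/14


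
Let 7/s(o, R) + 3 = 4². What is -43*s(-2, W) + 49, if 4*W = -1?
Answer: 336/13 ≈ 25.846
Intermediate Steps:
W = -¼ (W = (¼)*(-1) = -¼ ≈ -0.25000)
s(o, R) = 7/13 (s(o, R) = 7/(-3 + 4²) = 7/(-3 + 16) = 7/13)
-43*s(-2, W) + 49 = -43*7/13 + 49 = -301/13 + 49 = 336/13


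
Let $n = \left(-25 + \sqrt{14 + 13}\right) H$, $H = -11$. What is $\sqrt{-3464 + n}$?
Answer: $\sqrt{-3189 - 33 \sqrt{3}} \approx 56.975 i$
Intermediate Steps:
$n = 275 - 33 \sqrt{3}$ ($n = \left(-25 + \sqrt{14 + 13}\right) \left(-11\right) = \left(-25 + \sqrt{27}\right) \left(-11\right) = \left(-25 + 3 \sqrt{3}\right) \left(-11\right) = 275 - 33 \sqrt{3} \approx 217.84$)
$\sqrt{-3464 + n} = \sqrt{-3464 + \left(275 - 33 \sqrt{3}\right)} = \sqrt{-3189 - 33 \sqrt{3}}$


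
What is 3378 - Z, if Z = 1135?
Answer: 2243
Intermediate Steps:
3378 - Z = 3378 - 1*1135 = 3378 - 1135 = 2243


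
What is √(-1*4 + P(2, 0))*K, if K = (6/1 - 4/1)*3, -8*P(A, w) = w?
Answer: 12*I ≈ 12.0*I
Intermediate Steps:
P(A, w) = -w/8
K = 6 (K = (6*1 - 4*1)*3 = (6 - 4)*3 = 2*3 = 6)
√(-1*4 + P(2, 0))*K = √(-1*4 - ⅛*0)*6 = √(-4 + 0)*6 = √(-4)*6 = (2*I)*6 = 12*I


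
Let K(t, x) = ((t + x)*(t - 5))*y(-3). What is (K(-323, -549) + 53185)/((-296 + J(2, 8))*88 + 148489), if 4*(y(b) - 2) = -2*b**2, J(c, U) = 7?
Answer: -661855/123057 ≈ -5.3784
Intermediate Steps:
y(b) = 2 - b**2/2 (y(b) = 2 + (-2*b**2)/4 = 2 - b**2/2)
K(t, x) = -5*(-5 + t)*(t + x)/2 (K(t, x) = ((t + x)*(t - 5))*(2 - 1/2*(-3)**2) = ((t + x)*(-5 + t))*(2 - 1/2*9) = ((-5 + t)*(t + x))*(2 - 9/2) = ((-5 + t)*(t + x))*(-5/2) = -5*(-5 + t)*(t + x)/2)
(K(-323, -549) + 53185)/((-296 + J(2, 8))*88 + 148489) = ((-5/2*(-323)**2 + (25/2)*(-323) + (25/2)*(-549) - 5/2*(-323)*(-549)) + 53185)/((-296 + 7)*88 + 148489) = ((-5/2*104329 - 8075/2 - 13725/2 - 886635/2) + 53185)/(-289*88 + 148489) = ((-521645/2 - 8075/2 - 13725/2 - 886635/2) + 53185)/(-25432 + 148489) = (-715040 + 53185)/123057 = -661855*1/123057 = -661855/123057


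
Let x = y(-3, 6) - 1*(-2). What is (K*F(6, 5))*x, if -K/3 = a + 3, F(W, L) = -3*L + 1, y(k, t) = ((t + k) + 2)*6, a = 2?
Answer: 6720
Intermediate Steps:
y(k, t) = 12 + 6*k + 6*t (y(k, t) = ((k + t) + 2)*6 = (2 + k + t)*6 = 12 + 6*k + 6*t)
F(W, L) = 1 - 3*L
K = -15 (K = -3*(2 + 3) = -3*5 = -15)
x = 32 (x = (12 + 6*(-3) + 6*6) - 1*(-2) = (12 - 18 + 36) + 2 = 30 + 2 = 32)
(K*F(6, 5))*x = -15*(1 - 3*5)*32 = -15*(1 - 15)*32 = -15*(-14)*32 = 210*32 = 6720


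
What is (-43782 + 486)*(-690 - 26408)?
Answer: 1173235008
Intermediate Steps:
(-43782 + 486)*(-690 - 26408) = -43296*(-27098) = 1173235008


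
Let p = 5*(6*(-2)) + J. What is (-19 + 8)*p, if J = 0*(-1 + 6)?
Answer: 660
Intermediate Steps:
J = 0 (J = 0*5 = 0)
p = -60 (p = 5*(6*(-2)) + 0 = 5*(-12) + 0 = -60 + 0 = -60)
(-19 + 8)*p = (-19 + 8)*(-60) = -11*(-60) = 660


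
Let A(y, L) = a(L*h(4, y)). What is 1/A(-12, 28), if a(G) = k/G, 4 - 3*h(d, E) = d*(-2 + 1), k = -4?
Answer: -56/3 ≈ -18.667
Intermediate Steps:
h(d, E) = 4/3 + d/3 (h(d, E) = 4/3 - d*(-2 + 1)/3 = 4/3 - d*(-1)/3 = 4/3 - (-1)*d/3 = 4/3 + d/3)
a(G) = -4/G
A(y, L) = -3/(2*L) (A(y, L) = -4*1/(L*(4/3 + (⅓)*4)) = -4*1/(L*(4/3 + 4/3)) = -4*3/(8*L) = -3/(2*L))
1/A(-12, 28) = 1/(-3/2/28) = 1/(-3/2*1/28) = 1/(-3/56) = -56/3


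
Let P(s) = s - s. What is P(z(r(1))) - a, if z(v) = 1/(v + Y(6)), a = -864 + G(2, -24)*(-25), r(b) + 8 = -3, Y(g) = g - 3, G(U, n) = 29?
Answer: 1589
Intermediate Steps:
Y(g) = -3 + g
r(b) = -11 (r(b) = -8 - 3 = -11)
a = -1589 (a = -864 + 29*(-25) = -864 - 725 = -1589)
z(v) = 1/(3 + v) (z(v) = 1/(v + (-3 + 6)) = 1/(v + 3) = 1/(3 + v))
P(s) = 0
P(z(r(1))) - a = 0 - 1*(-1589) = 0 + 1589 = 1589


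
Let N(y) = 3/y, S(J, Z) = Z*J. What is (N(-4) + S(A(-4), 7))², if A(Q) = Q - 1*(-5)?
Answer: 625/16 ≈ 39.063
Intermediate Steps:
A(Q) = 5 + Q (A(Q) = Q + 5 = 5 + Q)
S(J, Z) = J*Z
(N(-4) + S(A(-4), 7))² = (3/(-4) + (5 - 4)*7)² = (3*(-¼) + 1*7)² = (-¾ + 7)² = (25/4)² = 625/16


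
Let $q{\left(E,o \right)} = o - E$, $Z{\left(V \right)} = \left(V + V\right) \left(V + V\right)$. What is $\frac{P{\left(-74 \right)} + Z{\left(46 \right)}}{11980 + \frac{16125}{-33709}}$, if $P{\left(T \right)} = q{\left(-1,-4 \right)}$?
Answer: $\frac{285211849}{403817695} \approx 0.70629$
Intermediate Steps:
$Z{\left(V \right)} = 4 V^{2}$ ($Z{\left(V \right)} = 2 V 2 V = 4 V^{2}$)
$P{\left(T \right)} = -3$ ($P{\left(T \right)} = -4 - -1 = -4 + 1 = -3$)
$\frac{P{\left(-74 \right)} + Z{\left(46 \right)}}{11980 + \frac{16125}{-33709}} = \frac{-3 + 4 \cdot 46^{2}}{11980 + \frac{16125}{-33709}} = \frac{-3 + 4 \cdot 2116}{11980 + 16125 \left(- \frac{1}{33709}\right)} = \frac{-3 + 8464}{11980 - \frac{16125}{33709}} = \frac{8461}{\frac{403817695}{33709}} = 8461 \cdot \frac{33709}{403817695} = \frac{285211849}{403817695}$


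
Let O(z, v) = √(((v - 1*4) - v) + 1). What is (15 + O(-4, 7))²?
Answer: (15 + I*√3)² ≈ 222.0 + 51.962*I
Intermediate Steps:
O(z, v) = I*√3 (O(z, v) = √(((v - 4) - v) + 1) = √(((-4 + v) - v) + 1) = √(-4 + 1) = √(-3) = I*√3)
(15 + O(-4, 7))² = (15 + I*√3)²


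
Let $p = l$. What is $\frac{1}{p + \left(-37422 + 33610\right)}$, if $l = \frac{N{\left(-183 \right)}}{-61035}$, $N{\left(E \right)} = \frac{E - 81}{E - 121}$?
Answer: $- \frac{773110}{2947095331} \approx -0.00026233$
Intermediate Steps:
$N{\left(E \right)} = \frac{-81 + E}{-121 + E}$
$l = - \frac{11}{773110}$ ($l = \frac{\frac{1}{-121 - 183} \left(-81 - 183\right)}{-61035} = \frac{1}{-304} \left(-264\right) \left(- \frac{1}{61035}\right) = \left(- \frac{1}{304}\right) \left(-264\right) \left(- \frac{1}{61035}\right) = \frac{33}{38} \left(- \frac{1}{61035}\right) = - \frac{11}{773110} \approx -1.4228 \cdot 10^{-5}$)
$p = - \frac{11}{773110} \approx -1.4228 \cdot 10^{-5}$
$\frac{1}{p + \left(-37422 + 33610\right)} = \frac{1}{- \frac{11}{773110} + \left(-37422 + 33610\right)} = \frac{1}{- \frac{11}{773110} - 3812} = \frac{1}{- \frac{2947095331}{773110}} = - \frac{773110}{2947095331}$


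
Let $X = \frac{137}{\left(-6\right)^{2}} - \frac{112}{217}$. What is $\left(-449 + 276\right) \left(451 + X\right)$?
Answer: $- \frac{87708751}{1116} \approx -78592.0$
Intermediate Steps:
$X = \frac{3671}{1116}$ ($X = \frac{137}{36} - \frac{16}{31} = \frac{3671}{1116} \approx 3.2894$)
$\left(-449 + 276\right) \left(451 + X\right) = \left(-449 + 276\right) \left(451 + \frac{3671}{1116}\right) = \left(-173\right) \frac{506987}{1116} = - \frac{87708751}{1116}$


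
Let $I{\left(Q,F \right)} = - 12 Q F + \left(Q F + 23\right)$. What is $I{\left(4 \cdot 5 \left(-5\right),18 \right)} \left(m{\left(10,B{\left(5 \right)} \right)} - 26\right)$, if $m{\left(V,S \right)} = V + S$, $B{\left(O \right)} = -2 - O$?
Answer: $-455929$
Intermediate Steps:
$m{\left(V,S \right)} = S + V$
$I{\left(Q,F \right)} = 23 - 11 F Q$ ($I{\left(Q,F \right)} = - 12 F Q + \left(F Q + 23\right) = - 12 F Q + \left(23 + F Q\right) = 23 - 11 F Q$)
$I{\left(4 \cdot 5 \left(-5\right),18 \right)} \left(m{\left(10,B{\left(5 \right)} \right)} - 26\right) = \left(23 - 198 \cdot 4 \cdot 5 \left(-5\right)\right) \left(\left(\left(-2 - 5\right) + 10\right) - 26\right) = \left(23 - 198 \cdot 20 \left(-5\right)\right) \left(\left(\left(-2 - 5\right) + 10\right) - 26\right) = \left(23 - 198 \left(-100\right)\right) \left(\left(-7 + 10\right) - 26\right) = \left(23 + 19800\right) \left(3 - 26\right) = 19823 \left(-23\right) = -455929$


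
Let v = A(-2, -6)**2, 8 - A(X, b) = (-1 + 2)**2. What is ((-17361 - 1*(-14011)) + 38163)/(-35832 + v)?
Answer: -34813/35783 ≈ -0.97289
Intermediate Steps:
A(X, b) = 7 (A(X, b) = 8 - (-1 + 2)**2 = 8 - 1*1**2 = 8 - 1*1 = 8 - 1 = 7)
v = 49 (v = 7**2 = 49)
((-17361 - 1*(-14011)) + 38163)/(-35832 + v) = ((-17361 - 1*(-14011)) + 38163)/(-35832 + 49) = ((-17361 + 14011) + 38163)/(-35783) = (-3350 + 38163)*(-1/35783) = 34813*(-1/35783) = -34813/35783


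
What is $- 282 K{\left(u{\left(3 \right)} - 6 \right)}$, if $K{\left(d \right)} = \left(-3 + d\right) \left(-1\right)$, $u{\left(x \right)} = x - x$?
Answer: $-2538$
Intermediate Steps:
$u{\left(x \right)} = 0$
$K{\left(d \right)} = 3 - d$
$- 282 K{\left(u{\left(3 \right)} - 6 \right)} = - 282 \left(3 - \left(0 - 6\right)\right) = - 282 \left(3 - -6\right) = - 282 \left(3 + 6\right) = \left(-282\right) 9 = -2538$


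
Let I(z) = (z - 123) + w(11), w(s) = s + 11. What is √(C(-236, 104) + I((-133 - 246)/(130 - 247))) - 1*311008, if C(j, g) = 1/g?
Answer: -311008 + I*√2378870/156 ≈ -3.1101e+5 + 9.8869*I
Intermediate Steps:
w(s) = 11 + s
I(z) = -101 + z (I(z) = (z - 123) + (11 + 11) = (-123 + z) + 22 = -101 + z)
√(C(-236, 104) + I((-133 - 246)/(130 - 247))) - 1*311008 = √(1/104 + (-101 + (-133 - 246)/(130 - 247))) - 1*311008 = √(1/104 + (-101 - 379/(-117))) - 311008 = √(1/104 + (-101 - 379*(-1/117))) - 311008 = √(1/104 + (-101 + 379/117)) - 311008 = √(1/104 - 11438/117) - 311008 = √(-91495/936) - 311008 = I*√2378870/156 - 311008 = -311008 + I*√2378870/156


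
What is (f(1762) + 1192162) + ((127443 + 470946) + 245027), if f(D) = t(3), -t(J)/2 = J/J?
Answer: 2035576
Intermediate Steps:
t(J) = -2 (t(J) = -2*J/J = -2*1 = -2)
f(D) = -2
(f(1762) + 1192162) + ((127443 + 470946) + 245027) = (-2 + 1192162) + ((127443 + 470946) + 245027) = 1192160 + (598389 + 245027) = 1192160 + 843416 = 2035576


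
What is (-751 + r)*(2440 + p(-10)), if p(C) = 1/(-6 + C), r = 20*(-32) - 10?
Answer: -54693639/16 ≈ -3.4184e+6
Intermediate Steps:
r = -650 (r = -640 - 10 = -650)
(-751 + r)*(2440 + p(-10)) = (-751 - 650)*(2440 + 1/(-6 - 10)) = -1401*(2440 + 1/(-16)) = -1401*(2440 - 1/16) = -1401*39039/16 = -54693639/16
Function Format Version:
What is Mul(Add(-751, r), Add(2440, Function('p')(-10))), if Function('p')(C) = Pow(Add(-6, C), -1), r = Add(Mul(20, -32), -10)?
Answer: Rational(-54693639, 16) ≈ -3.4184e+6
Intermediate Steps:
r = -650 (r = Add(-640, -10) = -650)
Mul(Add(-751, r), Add(2440, Function('p')(-10))) = Mul(Add(-751, -650), Add(2440, Pow(Add(-6, -10), -1))) = Mul(-1401, Add(2440, Pow(-16, -1))) = Mul(-1401, Add(2440, Rational(-1, 16))) = Mul(-1401, Rational(39039, 16)) = Rational(-54693639, 16)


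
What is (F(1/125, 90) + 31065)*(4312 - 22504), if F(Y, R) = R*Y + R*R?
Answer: -17812569456/25 ≈ -7.1250e+8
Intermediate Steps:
F(Y, R) = R² + R*Y (F(Y, R) = R*Y + R² = R² + R*Y)
(F(1/125, 90) + 31065)*(4312 - 22504) = (90*(90 + 1/125) + 31065)*(4312 - 22504) = (90*(90 + 1/125) + 31065)*(-18192) = (90*(11251/125) + 31065)*(-18192) = (202518/25 + 31065)*(-18192) = (979143/25)*(-18192) = -17812569456/25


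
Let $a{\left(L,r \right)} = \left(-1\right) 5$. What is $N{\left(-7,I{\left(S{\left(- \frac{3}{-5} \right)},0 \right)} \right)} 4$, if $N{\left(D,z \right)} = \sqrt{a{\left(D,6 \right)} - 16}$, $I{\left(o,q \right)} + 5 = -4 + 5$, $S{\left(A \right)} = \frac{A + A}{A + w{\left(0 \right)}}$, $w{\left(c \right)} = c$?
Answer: $4 i \sqrt{21} \approx 18.33 i$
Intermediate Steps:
$a{\left(L,r \right)} = -5$
$S{\left(A \right)} = 2$ ($S{\left(A \right)} = \frac{A + A}{A + 0} = \frac{2 A}{A} = 2$)
$I{\left(o,q \right)} = -4$ ($I{\left(o,q \right)} = -5 + \left(-4 + 5\right) = -5 + 1 = -4$)
$N{\left(D,z \right)} = i \sqrt{21}$ ($N{\left(D,z \right)} = \sqrt{-5 - 16} = \sqrt{-21} = i \sqrt{21}$)
$N{\left(-7,I{\left(S{\left(- \frac{3}{-5} \right)},0 \right)} \right)} 4 = i \sqrt{21} \cdot 4 = 4 i \sqrt{21}$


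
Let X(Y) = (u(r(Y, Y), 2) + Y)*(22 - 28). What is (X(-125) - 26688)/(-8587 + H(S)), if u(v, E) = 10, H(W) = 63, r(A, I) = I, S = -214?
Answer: 12999/4262 ≈ 3.0500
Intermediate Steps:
X(Y) = -60 - 6*Y (X(Y) = (10 + Y)*(22 - 28) = (10 + Y)*(-6) = -60 - 6*Y)
(X(-125) - 26688)/(-8587 + H(S)) = ((-60 - 6*(-125)) - 26688)/(-8587 + 63) = ((-60 + 750) - 26688)/(-8524) = (690 - 26688)*(-1/8524) = -25998*(-1/8524) = 12999/4262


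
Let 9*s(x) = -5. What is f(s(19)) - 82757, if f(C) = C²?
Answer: -6703292/81 ≈ -82757.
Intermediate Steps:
s(x) = -5/9 (s(x) = (⅑)*(-5) = -5/9)
f(s(19)) - 82757 = (-5/9)² - 82757 = 25/81 - 82757 = -6703292/81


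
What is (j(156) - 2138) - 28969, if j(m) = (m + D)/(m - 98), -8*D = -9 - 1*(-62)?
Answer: -14432453/464 ≈ -31104.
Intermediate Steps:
D = -53/8 (D = -(-9 - 1*(-62))/8 = -(-9 + 62)/8 = -1/8*53 = -53/8 ≈ -6.6250)
j(m) = (-53/8 + m)/(-98 + m) (j(m) = (m - 53/8)/(m - 98) = (-53/8 + m)/(-98 + m))
(j(156) - 2138) - 28969 = ((-53/8 + 156)/(-98 + 156) - 2138) - 28969 = ((1195/8)/58 - 2138) - 28969 = ((1/58)*(1195/8) - 2138) - 28969 = (1195/464 - 2138) - 28969 = -990837/464 - 28969 = -14432453/464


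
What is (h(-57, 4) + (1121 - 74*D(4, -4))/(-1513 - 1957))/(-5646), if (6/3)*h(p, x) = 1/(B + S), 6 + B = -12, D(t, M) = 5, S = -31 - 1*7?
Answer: 14597/365710240 ≈ 3.9914e-5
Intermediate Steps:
S = -38 (S = -31 - 7 = -38)
B = -18 (B = -6 - 12 = -18)
h(p, x) = -1/112 (h(p, x) = 1/(2*(-18 - 38)) = (½)/(-56) = (½)*(-1/56) = -1/112)
(h(-57, 4) + (1121 - 74*D(4, -4))/(-1513 - 1957))/(-5646) = (-1/112 + (1121 - 74*5)/(-1513 - 1957))/(-5646) = (-1/112 + (1121 - 370)/(-3470))*(-1/5646) = (-1/112 + 751*(-1/3470))*(-1/5646) = (-1/112 - 751/3470)*(-1/5646) = -43791/194320*(-1/5646) = 14597/365710240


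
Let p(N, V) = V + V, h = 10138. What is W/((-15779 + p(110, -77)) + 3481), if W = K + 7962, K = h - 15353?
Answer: -2747/12452 ≈ -0.22061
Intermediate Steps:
K = -5215 (K = 10138 - 15353 = -5215)
p(N, V) = 2*V
W = 2747 (W = -5215 + 7962 = 2747)
W/((-15779 + p(110, -77)) + 3481) = 2747/((-15779 + 2*(-77)) + 3481) = 2747/((-15779 - 154) + 3481) = 2747/(-15933 + 3481) = 2747/(-12452) = 2747*(-1/12452) = -2747/12452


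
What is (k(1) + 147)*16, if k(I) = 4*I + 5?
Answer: 2496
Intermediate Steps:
k(I) = 5 + 4*I
(k(1) + 147)*16 = ((5 + 4*1) + 147)*16 = ((5 + 4) + 147)*16 = (9 + 147)*16 = 156*16 = 2496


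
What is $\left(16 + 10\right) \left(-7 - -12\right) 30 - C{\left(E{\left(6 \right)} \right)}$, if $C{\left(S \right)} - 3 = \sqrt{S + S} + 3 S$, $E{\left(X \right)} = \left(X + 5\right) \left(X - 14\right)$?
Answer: $4161 - 4 i \sqrt{11} \approx 4161.0 - 13.266 i$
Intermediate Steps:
$E{\left(X \right)} = \left(-14 + X\right) \left(5 + X\right)$ ($E{\left(X \right)} = \left(5 + X\right) \left(-14 + X\right) = \left(-14 + X\right) \left(5 + X\right)$)
$C{\left(S \right)} = 3 + 3 S + \sqrt{2} \sqrt{S}$ ($C{\left(S \right)} = 3 + \left(\sqrt{S + S} + 3 S\right) = 3 + \left(\sqrt{2 S} + 3 S\right) = 3 + \left(\sqrt{2} \sqrt{S} + 3 S\right) = 3 + \left(3 S + \sqrt{2} \sqrt{S}\right) = 3 + 3 S + \sqrt{2} \sqrt{S}$)
$\left(16 + 10\right) \left(-7 - -12\right) 30 - C{\left(E{\left(6 \right)} \right)} = \left(16 + 10\right) \left(-7 - -12\right) 30 - \left(3 + 3 \left(-70 + 6^{2} - 54\right) + \sqrt{2} \sqrt{-70 + 6^{2} - 54}\right) = 26 \left(-7 + 12\right) 30 - \left(3 + 3 \left(-70 + 36 - 54\right) + \sqrt{2} \sqrt{-70 + 36 - 54}\right) = 26 \cdot 5 \cdot 30 - \left(3 + 3 \left(-88\right) + \sqrt{2} \sqrt{-88}\right) = 130 \cdot 30 - \left(3 - 264 + \sqrt{2} \cdot 2 i \sqrt{22}\right) = 3900 - \left(3 - 264 + 4 i \sqrt{11}\right) = 3900 - \left(-261 + 4 i \sqrt{11}\right) = 3900 + \left(261 - 4 i \sqrt{11}\right) = 4161 - 4 i \sqrt{11}$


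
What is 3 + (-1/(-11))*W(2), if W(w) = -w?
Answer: 31/11 ≈ 2.8182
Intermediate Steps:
3 + (-1/(-11))*W(2) = 3 + (-1/(-11))*(-1*2) = 3 - 1*(-1/11)*(-2) = 3 + (1/11)*(-2) = 3 - 2/11 = 31/11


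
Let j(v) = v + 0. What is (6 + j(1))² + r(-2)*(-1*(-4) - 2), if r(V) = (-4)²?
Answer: 81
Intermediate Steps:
j(v) = v
r(V) = 16
(6 + j(1))² + r(-2)*(-1*(-4) - 2) = (6 + 1)² + 16*(-1*(-4) - 2) = 7² + 16*(4 - 2) = 49 + 16*2 = 49 + 32 = 81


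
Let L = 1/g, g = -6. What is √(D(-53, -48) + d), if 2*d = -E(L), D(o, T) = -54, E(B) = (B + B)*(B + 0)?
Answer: I*√1945/6 ≈ 7.3504*I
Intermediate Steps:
L = -⅙ (L = 1/(-6) = -⅙ ≈ -0.16667)
E(B) = 2*B² (E(B) = (2*B)*B = 2*B²)
d = -1/36 (d = (-2*(-⅙)²)/2 = (-2/36)/2 = (-1*1/18)/2 = (½)*(-1/18) = -1/36 ≈ -0.027778)
√(D(-53, -48) + d) = √(-54 - 1/36) = √(-1945/36) = I*√1945/6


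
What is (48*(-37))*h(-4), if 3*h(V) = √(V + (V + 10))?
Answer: -592*√2 ≈ -837.21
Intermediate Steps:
h(V) = √(10 + 2*V)/3 (h(V) = √(V + (V + 10))/3 = √(V + (10 + V))/3 = √(10 + 2*V)/3)
(48*(-37))*h(-4) = (48*(-37))*(√(10 + 2*(-4))/3) = -592*√(10 - 8) = -592*√2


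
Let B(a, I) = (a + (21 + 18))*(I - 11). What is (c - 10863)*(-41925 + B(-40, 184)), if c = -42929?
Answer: 2264535616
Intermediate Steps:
B(a, I) = (-11 + I)*(39 + a) (B(a, I) = (a + 39)*(-11 + I) = (39 + a)*(-11 + I) = (-11 + I)*(39 + a))
(c - 10863)*(-41925 + B(-40, 184)) = (-42929 - 10863)*(-41925 + (-429 - 11*(-40) + 39*184 + 184*(-40))) = -53792*(-41925 + (-429 + 440 + 7176 - 7360)) = -53792*(-41925 - 173) = -53792*(-42098) = 2264535616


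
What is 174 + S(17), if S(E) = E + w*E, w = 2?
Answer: 225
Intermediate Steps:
S(E) = 3*E (S(E) = E + 2*E = 3*E)
174 + S(17) = 174 + 3*17 = 174 + 51 = 225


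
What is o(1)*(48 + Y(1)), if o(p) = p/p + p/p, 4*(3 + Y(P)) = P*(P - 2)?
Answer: 179/2 ≈ 89.500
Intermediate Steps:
Y(P) = -3 + P*(-2 + P)/4 (Y(P) = -3 + (P*(P - 2))/4 = -3 + (P*(-2 + P))/4 = -3 + P*(-2 + P)/4)
o(p) = 2 (o(p) = 1 + 1 = 2)
o(1)*(48 + Y(1)) = 2*(48 + (-3 - ½*1 + (¼)*1²)) = 2*(48 + (-3 - ½ + (¼)*1)) = 2*(48 + (-3 - ½ + ¼)) = 2*(48 - 13/4) = 2*(179/4) = 179/2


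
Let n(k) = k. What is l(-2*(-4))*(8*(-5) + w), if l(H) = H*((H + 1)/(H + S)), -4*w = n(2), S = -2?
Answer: -486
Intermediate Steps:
w = -1/2 (w = -1/4*2 = -1/2 ≈ -0.50000)
l(H) = H*(1 + H)/(-2 + H) (l(H) = H*((H + 1)/(H - 2)) = H*((1 + H)/(-2 + H)) = H*(1 + H)/(-2 + H))
l(-2*(-4))*(8*(-5) + w) = ((-2*(-4))*(1 - 2*(-4))/(-2 - 2*(-4)))*(8*(-5) - 1/2) = (8*(1 + 8)/(-2 + 8))*(-40 - 1/2) = (8*9/6)*(-81/2) = (8*(1/6)*9)*(-81/2) = 12*(-81/2) = -486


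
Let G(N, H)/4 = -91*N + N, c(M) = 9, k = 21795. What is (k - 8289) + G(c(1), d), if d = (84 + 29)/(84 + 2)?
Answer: 10266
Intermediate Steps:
d = 113/86 ≈ 1.3140
G(N, H) = -360*N (G(N, H) = 4*(-91*N + N) = 4*(-90*N) = -360*N)
(k - 8289) + G(c(1), d) = (21795 - 8289) - 360*9 = 13506 - 3240 = 10266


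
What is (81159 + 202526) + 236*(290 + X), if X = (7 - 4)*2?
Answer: 353541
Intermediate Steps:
X = 6 (X = 3*2 = 6)
(81159 + 202526) + 236*(290 + X) = (81159 + 202526) + 236*(290 + 6) = 283685 + 236*296 = 283685 + 69856 = 353541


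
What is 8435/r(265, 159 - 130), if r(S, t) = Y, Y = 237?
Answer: 8435/237 ≈ 35.591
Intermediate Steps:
r(S, t) = 237
8435/r(265, 159 - 130) = 8435/237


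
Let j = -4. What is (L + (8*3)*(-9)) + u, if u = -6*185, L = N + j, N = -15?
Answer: -1345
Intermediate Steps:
L = -19 (L = -15 - 4 = -19)
u = -1110
(L + (8*3)*(-9)) + u = (-19 + (8*3)*(-9)) - 1110 = (-19 + 24*(-9)) - 1110 = (-19 - 216) - 1110 = -235 - 1110 = -1345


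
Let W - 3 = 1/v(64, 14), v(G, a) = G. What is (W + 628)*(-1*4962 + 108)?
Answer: -98014395/32 ≈ -3.0629e+6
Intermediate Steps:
W = 193/64 (W = 3 + 1/64 = 193/64 ≈ 3.0156)
(W + 628)*(-1*4962 + 108) = (193/64 + 628)*(-1*4962 + 108) = 40385*(-4962 + 108)/64 = (40385/64)*(-4854) = -98014395/32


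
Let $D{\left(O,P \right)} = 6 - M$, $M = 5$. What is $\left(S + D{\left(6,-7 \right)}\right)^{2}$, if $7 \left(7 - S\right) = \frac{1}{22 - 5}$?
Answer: $\frac{904401}{14161} \approx 63.866$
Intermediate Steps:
$D{\left(O,P \right)} = 1$ ($D{\left(O,P \right)} = 6 - 5 = 1$)
$S = \frac{832}{119}$ ($S = 7 - \frac{1}{7 \left(22 - 5\right)} = 7 - \frac{1}{7 \cdot 17} = 7 - \frac{1}{119} = \frac{832}{119} \approx 6.9916$)
$\left(S + D{\left(6,-7 \right)}\right)^{2} = \left(\frac{832}{119} + 1\right)^{2} = \left(\frac{951}{119}\right)^{2} = \frac{904401}{14161}$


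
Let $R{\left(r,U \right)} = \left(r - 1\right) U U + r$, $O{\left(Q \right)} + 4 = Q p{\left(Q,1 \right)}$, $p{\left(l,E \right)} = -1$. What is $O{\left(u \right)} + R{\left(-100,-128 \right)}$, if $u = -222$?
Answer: $-1654666$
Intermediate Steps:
$O{\left(Q \right)} = -4 - Q$ ($O{\left(Q \right)} = -4 + Q \left(-1\right) = -4 - Q$)
$R{\left(r,U \right)} = r + U^{2} \left(-1 + r\right)$ ($R{\left(r,U \right)} = \left(-1 + r\right) U U + r = U \left(-1 + r\right) U + r = U^{2} \left(-1 + r\right) + r = r + U^{2} \left(-1 + r\right)$)
$O{\left(u \right)} + R{\left(-100,-128 \right)} = \left(-4 - -222\right) - \left(16484 + 1638400\right) = \left(-4 + 222\right) - 1654884 = 218 - 1654884 = -1654666$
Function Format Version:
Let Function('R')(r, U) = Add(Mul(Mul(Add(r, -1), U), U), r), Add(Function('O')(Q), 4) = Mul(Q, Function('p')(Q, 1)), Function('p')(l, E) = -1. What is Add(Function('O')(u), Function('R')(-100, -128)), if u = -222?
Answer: -1654666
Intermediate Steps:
Function('O')(Q) = Add(-4, Mul(-1, Q)) (Function('O')(Q) = Add(-4, Mul(Q, -1)) = Add(-4, Mul(-1, Q)))
Function('R')(r, U) = Add(r, Mul(Pow(U, 2), Add(-1, r))) (Function('R')(r, U) = Add(Mul(Mul(Add(-1, r), U), U), r) = Add(Mul(Mul(U, Add(-1, r)), U), r) = Add(Mul(Pow(U, 2), Add(-1, r)), r) = Add(r, Mul(Pow(U, 2), Add(-1, r))))
Add(Function('O')(u), Function('R')(-100, -128)) = Add(Add(-4, Mul(-1, -222)), Add(-100, Mul(-1, Pow(-128, 2)), Mul(-100, Pow(-128, 2)))) = Add(Add(-4, 222), Add(-100, Mul(-1, 16384), Mul(-100, 16384))) = Add(218, Add(-100, -16384, -1638400)) = Add(218, -1654884) = -1654666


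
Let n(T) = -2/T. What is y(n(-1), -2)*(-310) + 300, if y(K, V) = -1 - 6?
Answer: 2470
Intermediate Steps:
y(K, V) = -7
y(n(-1), -2)*(-310) + 300 = -7*(-310) + 300 = 2170 + 300 = 2470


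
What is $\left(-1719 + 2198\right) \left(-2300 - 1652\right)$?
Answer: $-1893008$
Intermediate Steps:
$\left(-1719 + 2198\right) \left(-2300 - 1652\right) = 479 \left(-3952\right) = -1893008$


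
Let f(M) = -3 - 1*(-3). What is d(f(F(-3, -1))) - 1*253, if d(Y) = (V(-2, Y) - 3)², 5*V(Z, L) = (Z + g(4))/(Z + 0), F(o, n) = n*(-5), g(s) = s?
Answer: -6069/25 ≈ -242.76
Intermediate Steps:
F(o, n) = -5*n
V(Z, L) = (4 + Z)/(5*Z) (V(Z, L) = ((Z + 4)/(Z + 0))/5 = ((4 + Z)/Z)/5 = (4 + Z)/(5*Z))
f(M) = 0 (f(M) = -3 + 3 = 0)
d(Y) = 256/25 (d(Y) = ((⅕)*(4 - 2)/(-2) - 3)² = ((⅕)*(-½)*2 - 3)² = (-⅕ - 3)² = (-16/5)² = 256/25)
d(f(F(-3, -1))) - 1*253 = 256/25 - 1*253 = 256/25 - 253 = -6069/25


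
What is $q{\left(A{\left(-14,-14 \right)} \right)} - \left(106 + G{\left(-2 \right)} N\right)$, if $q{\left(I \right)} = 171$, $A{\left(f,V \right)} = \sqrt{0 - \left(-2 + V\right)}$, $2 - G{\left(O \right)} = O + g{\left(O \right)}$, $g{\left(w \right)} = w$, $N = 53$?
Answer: $-253$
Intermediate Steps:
$G{\left(O \right)} = 2 - 2 O$ ($G{\left(O \right)} = 2 - \left(O + O\right) = 2 - 2 O$)
$A{\left(f,V \right)} = \sqrt{2 - V}$
$q{\left(A{\left(-14,-14 \right)} \right)} - \left(106 + G{\left(-2 \right)} N\right) = 171 - \left(106 + \left(2 - -4\right) 53\right) = 171 - \left(106 + \left(2 + 4\right) 53\right) = 171 - \left(106 + 6 \cdot 53\right) = 171 - \left(106 + 318\right) = 171 - 424 = -253$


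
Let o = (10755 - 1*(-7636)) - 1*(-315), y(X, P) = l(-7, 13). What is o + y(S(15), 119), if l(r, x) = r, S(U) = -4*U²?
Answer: 18699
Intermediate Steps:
y(X, P) = -7
o = 18706 (o = (10755 + 7636) + 315 = 18391 + 315 = 18706)
o + y(S(15), 119) = 18706 - 7 = 18699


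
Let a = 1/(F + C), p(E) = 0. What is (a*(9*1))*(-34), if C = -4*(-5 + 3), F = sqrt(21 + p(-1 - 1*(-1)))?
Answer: -2448/43 + 306*sqrt(21)/43 ≈ -24.319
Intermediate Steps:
F = sqrt(21) (F = sqrt(21 + 0) = sqrt(21) ≈ 4.5826)
C = 8 (C = -4*(-2) = 8)
a = 1/(8 + sqrt(21)) (a = 1/(sqrt(21) + 8) = 1/(8 + sqrt(21)) ≈ 0.079475)
(a*(9*1))*(-34) = ((8/43 - sqrt(21)/43)*(9*1))*(-34) = ((8/43 - sqrt(21)/43)*9)*(-34) = (72/43 - 9*sqrt(21)/43)*(-34) = -2448/43 + 306*sqrt(21)/43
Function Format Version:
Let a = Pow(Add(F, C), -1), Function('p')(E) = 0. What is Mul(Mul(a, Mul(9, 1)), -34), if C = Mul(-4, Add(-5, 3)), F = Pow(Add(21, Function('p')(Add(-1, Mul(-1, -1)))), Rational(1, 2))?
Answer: Add(Rational(-2448, 43), Mul(Rational(306, 43), Pow(21, Rational(1, 2)))) ≈ -24.319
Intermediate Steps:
F = Pow(21, Rational(1, 2)) (F = Pow(Add(21, 0), Rational(1, 2)) = Pow(21, Rational(1, 2)) ≈ 4.5826)
C = 8 (C = Mul(-4, -2) = 8)
a = Pow(Add(8, Pow(21, Rational(1, 2))), -1) (a = Pow(Add(Pow(21, Rational(1, 2)), 8), -1) = Pow(Add(8, Pow(21, Rational(1, 2))), -1) ≈ 0.079475)
Mul(Mul(a, Mul(9, 1)), -34) = Mul(Mul(Add(Rational(8, 43), Mul(Rational(-1, 43), Pow(21, Rational(1, 2)))), Mul(9, 1)), -34) = Mul(Mul(Add(Rational(8, 43), Mul(Rational(-1, 43), Pow(21, Rational(1, 2)))), 9), -34) = Mul(Add(Rational(72, 43), Mul(Rational(-9, 43), Pow(21, Rational(1, 2)))), -34) = Add(Rational(-2448, 43), Mul(Rational(306, 43), Pow(21, Rational(1, 2))))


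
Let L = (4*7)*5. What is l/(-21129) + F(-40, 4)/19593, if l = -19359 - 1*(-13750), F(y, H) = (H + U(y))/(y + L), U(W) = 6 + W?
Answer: 122100887/459978330 ≈ 0.26545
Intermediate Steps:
L = 140 (L = 28*5 = 140)
F(y, H) = (6 + H + y)/(140 + y) (F(y, H) = (H + (6 + y))/(y + 140) = (6 + H + y)/(140 + y))
l = -5609 (l = -19359 + 13750 = -5609)
l/(-21129) + F(-40, 4)/19593 = -5609/(-21129) + ((6 + 4 - 40)/(140 - 40))/19593 = -5609*(-1/21129) + (-30/100)*(1/19593) = 5609/21129 + ((1/100)*(-30))*(1/19593) = 5609/21129 - 3/10*1/19593 = 5609/21129 - 1/65310 = 122100887/459978330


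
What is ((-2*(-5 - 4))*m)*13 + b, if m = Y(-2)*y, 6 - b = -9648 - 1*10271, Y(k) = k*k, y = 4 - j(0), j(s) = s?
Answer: 23669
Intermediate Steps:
y = 4 (y = 4 - 1*0 = 4 + 0 = 4)
Y(k) = k²
b = 19925 (b = 6 - (-9648 - 1*10271) = 6 - (-9648 - 10271) = 6 - 1*(-19919) = 6 + 19919 = 19925)
m = 16 (m = (-2)²*4 = 4*4 = 16)
((-2*(-5 - 4))*m)*13 + b = (-2*(-5 - 4)*16)*13 + 19925 = (-2*(-9)*16)*13 + 19925 = (18*16)*13 + 19925 = 288*13 + 19925 = 3744 + 19925 = 23669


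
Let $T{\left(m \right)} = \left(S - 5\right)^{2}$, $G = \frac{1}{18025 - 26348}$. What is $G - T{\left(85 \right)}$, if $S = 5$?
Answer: $- \frac{1}{8323} \approx -0.00012015$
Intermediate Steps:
$G = - \frac{1}{8323}$ ($G = \frac{1}{-8323} = - \frac{1}{8323} \approx -0.00012015$)
$T{\left(m \right)} = 0$ ($T{\left(m \right)} = \left(5 - 5\right)^{2} = 0^{2} = 0$)
$G - T{\left(85 \right)} = - \frac{1}{8323} - 0 = - \frac{1}{8323} + 0 = - \frac{1}{8323}$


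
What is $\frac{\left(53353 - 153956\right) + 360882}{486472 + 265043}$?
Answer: $\frac{260279}{751515} \approx 0.34634$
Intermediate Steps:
$\frac{\left(53353 - 153956\right) + 360882}{486472 + 265043} = \frac{\left(53353 - 153956\right) + 360882}{751515} = \left(-100603 + 360882\right) \frac{1}{751515} = 260279 \cdot \frac{1}{751515} = \frac{260279}{751515}$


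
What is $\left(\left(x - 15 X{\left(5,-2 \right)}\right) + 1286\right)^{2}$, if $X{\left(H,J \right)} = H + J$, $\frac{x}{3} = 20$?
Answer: $1692601$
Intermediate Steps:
$x = 60$ ($x = 3 \cdot 20 = 60$)
$\left(\left(x - 15 X{\left(5,-2 \right)}\right) + 1286\right)^{2} = \left(\left(60 - 15 \left(5 - 2\right)\right) + 1286\right)^{2} = \left(\left(60 - 45\right) + 1286\right)^{2} = \left(15 + 1286\right)^{2} = 1301^{2} = 1692601$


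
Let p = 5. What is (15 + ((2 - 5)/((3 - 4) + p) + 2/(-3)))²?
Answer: 26569/144 ≈ 184.51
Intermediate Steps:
(15 + ((2 - 5)/((3 - 4) + p) + 2/(-3)))² = (15 + ((2 - 5)/((3 - 4) + 5) + 2/(-3)))² = (15 + (-3/(-1 + 5) + 2*(-⅓)))² = (15 + (-3/4 - ⅔))² = (15 + (-3*¼ - ⅔))² = (15 + (-¾ - ⅔))² = (15 - 17/12)² = (163/12)² = 26569/144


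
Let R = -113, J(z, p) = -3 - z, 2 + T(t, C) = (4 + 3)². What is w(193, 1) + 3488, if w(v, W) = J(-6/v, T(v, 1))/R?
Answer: 76070365/21809 ≈ 3488.0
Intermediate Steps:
T(t, C) = 47 (T(t, C) = -2 + (4 + 3)² = -2 + 7² = -2 + 49 = 47)
w(v, W) = 3/113 - 6/(113*v) (w(v, W) = (-3 - (-6)/v)/(-113) = (-3 + 6/v)*(-1/113) = 3/113 - 6/(113*v))
w(193, 1) + 3488 = (3/113)*(-2 + 193)/193 + 3488 = (3/113)*(1/193)*191 + 3488 = 573/21809 + 3488 = 76070365/21809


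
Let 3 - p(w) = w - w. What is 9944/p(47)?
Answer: 9944/3 ≈ 3314.7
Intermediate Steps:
p(w) = 3 (p(w) = 3 - (w - w) = 3 - 1*0 = 3 + 0 = 3)
9944/p(47) = 9944/3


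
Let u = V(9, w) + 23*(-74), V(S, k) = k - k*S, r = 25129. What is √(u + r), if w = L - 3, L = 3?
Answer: 3*√2603 ≈ 153.06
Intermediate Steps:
w = 0 (w = 3 - 3 = 0)
V(S, k) = k - S*k
u = -1702 (u = 0*(1 - 1*9) + 23*(-74) = 0*(1 - 9) - 1702 = 0*(-8) - 1702 = 0 - 1702 = -1702)
√(u + r) = √(-1702 + 25129) = √23427 = 3*√2603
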